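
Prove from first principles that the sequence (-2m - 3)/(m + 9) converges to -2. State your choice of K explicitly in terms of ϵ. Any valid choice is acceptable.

Let ϵ > 0. For m ≥ 1, |(-2m - 3)/(m + 9) + 2| = |15|/((m + 9)) = 15/((m + 9)).
Since m + 9 ≥ m for m ≥ 1, this is ≤ 15/(m) = 15/m.
So |(-2m - 3)/(m + 9) + 2| < ϵ whenever m > 15/ϵ.
Take K = 15/ϵ. If m > K then |(-2m - 3)/(m + 9) + 2| ≤ 15/m < ϵ.

K = 15/ϵ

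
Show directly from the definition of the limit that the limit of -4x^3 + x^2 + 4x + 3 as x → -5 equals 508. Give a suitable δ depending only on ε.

δ = min(1, ε/371)

Fix ε > 0. We want δ > 0 such that 0 < |x + 5| < δ implies |(-4x^3 + x^2 + 4x + 3) − 508| < ε.
(-4x^3 + x^2 + 4x + 3) − 508 = -4x^3 + x^2 + 4x - 505 = (x + 5)(-4x^2 + 21x - 101).
So |(-4x^3 + x^2 + 4x + 3) − 508| = |x + 5|·|-4x^2 + 21x - 101|.
Assume first that |x + 5| < 1, so |x| < 6. Then |-4x^2 + 21x - 101| ≤ 4·6^2 + 21·6 + 101 = 371.
Hence |(-4x^3 + x^2 + 4x + 3) − 508| ≤ 371|x + 5| < ε provided |x + 5| < ε/371.
Choosing δ = min(1, ε/371) ensures both conditions, hence |(-4x^3 + x^2 + 4x + 3) − 508| < ε.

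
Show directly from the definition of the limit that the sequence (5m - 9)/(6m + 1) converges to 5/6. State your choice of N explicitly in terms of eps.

Let eps > 0. For m ≥ 1, |(5m - 9)/(6m + 1) − (5/6)| = |-59|/(6(6m + 1)) = 59/(6(6m + 1)).
Since 6m + 1 ≥ 6m for m ≥ 1, this is ≤ 59/(6·6m) = (59/36)/m.
So |(5m - 9)/(6m + 1) − (5/6)| < eps whenever m > (59/36)/eps.
Take N = (59/36)/eps. If m > N then |(5m - 9)/(6m + 1) − (5/6)| ≤ (59/36)/m < eps.

N = (59/36)/eps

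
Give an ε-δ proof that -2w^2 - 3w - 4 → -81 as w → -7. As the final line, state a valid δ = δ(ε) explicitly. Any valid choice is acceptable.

Let ε > 0 be given. We want δ > 0 such that 0 < |w + 7| < δ implies |(-2w^2 - 3w - 4) + 81| < ε.
(-2w^2 - 3w - 4) + 81 = -2w^2 - 3w + 77 = (w + 7)(-2w + 11).
So |(-2w^2 - 3w - 4) + 81| = |w + 7|·|-2w + 11|.
Require δ ≤ 1. Then |w + 7| < 1 gives |w| < 8, and by the triangle inequality |-2w + 11| ≤ 2·8 + 11 = 27.
Hence |(-2w^2 - 3w - 4) + 81| ≤ 27|w + 7| < ε provided |w + 7| < ε/27.
Take δ = min(1, ε/27). Then 0 < |w + 7| < δ gives both |w + 7| < 1 and |w + 7| < ε/27, so |(-2w^2 - 3w - 4) + 81| < ε.

δ = min(1, ε/27)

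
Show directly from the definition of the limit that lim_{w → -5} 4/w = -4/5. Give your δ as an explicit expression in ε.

Suppose ε > 0. We seek δ > 0 such that 0 < |w + 5| < δ implies |4/w + 4/5| < ε.
|4/w + 4/5| = 4·|-5 − w|/(5·|w|) = 4|w + 5|/(5|w|).
Restrict δ ≤ 5/2. Then |w + 5| < 5/2 gives |w| > 5/2, so 5|w| > 25/2.
Then |4/w + 4/5| < 4|w + 5|/(25/2), which is < ε when |w + 5| < (25/8)ε.
Take δ = min(5/2, (25/8)ε). Then 0 < |w + 5| < δ gives both |w + 5| < 5/2 and |w + 5| < (25/8)ε, so |4/w + 4/5| < ε.

δ = min(5/2, (25/8)ε)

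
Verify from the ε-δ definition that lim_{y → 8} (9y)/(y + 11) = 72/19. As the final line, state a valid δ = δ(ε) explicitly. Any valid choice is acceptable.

Fix ε > 0. We want δ > 0 with 0 < |y − 8| < δ ⇒ |(9y)/(y + 11) − (72/19)| < ε.
Combining over a common denominator, (9y)/(y + 11) − (72/19) = [(9y)·19 − 72·(y + 11)] / [19·(y + 11)] = 99(y − 8) / (19(y + 11)).
So |(9y)/(y + 11) − (72/19)| = 99|y − 8| / (19·|y + 11|).
Require δ ≤ 19/2, so |y + 11| ≥ |19| − |y − 8| > 19 − 19/2 = 19/2.
Hence |(9y)/(y + 11) − (72/19)| < 99|y − 8|/(19·(19/2)) = (198/361)|y − 8|, which is < ε once |y − 8| < (361/198)ε.
Take δ = min(19/2, (361/198)ε). Then 0 < |y − 8| < δ forces both bounds, so |(9y)/(y + 11) − (72/19)| < ε.

δ = min(19/2, (361/198)ε)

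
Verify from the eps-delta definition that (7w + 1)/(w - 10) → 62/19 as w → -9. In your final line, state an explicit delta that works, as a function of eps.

delta = min(19/2, (361/142)eps)

Let eps > 0 be given. We want delta > 0 with 0 < |w + 9| < delta ⇒ |(7w + 1)/(w - 10) − (62/19)| < eps.
Combining over a common denominator, (7w + 1)/(w - 10) − (62/19) = [(7w + 1)·(-19) − (-62)·(w - 10)] / [(-19)·(w - 10)] = -71(w + 9) / ((-19)(w - 10)).
So |(7w + 1)/(w - 10) − (62/19)| = 71|w + 9| / (19·|w − 10|).
Restrict delta ≤ 19/2. Then |w + 9| < 19/2 gives |w − 10| = |(w + 9) + (-19)| ≥ 19 − 19/2 = 19/2.
Hence |(7w + 1)/(w - 10) − (62/19)| < 71|w + 9|/(19·(19/2)) = (142/361)|w + 9|, which is < eps once |w + 9| < (361/142)eps.
Take delta = min(19/2, (361/142)eps). Then 0 < |w + 9| < delta forces both bounds, so |(7w + 1)/(w - 10) − (62/19)| < eps.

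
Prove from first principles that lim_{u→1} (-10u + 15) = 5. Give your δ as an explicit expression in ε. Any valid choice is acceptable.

Suppose ε > 0. We need δ > 0 so that 0 < |u − 1| < δ implies |(-10u + 15) − 5| < ε.
Since (-10u + 15) − 5 = -10(u − 1), we have |(-10u + 15) − 5| = 10|u − 1|.
So 10|u − 1| < ε exactly when |u − 1| < ε/10.
Choosing δ = ε/10 gives |(-10u + 15) − 5| = 10|u − 1| < ε whenever |u − 1| < δ.

δ = ε/10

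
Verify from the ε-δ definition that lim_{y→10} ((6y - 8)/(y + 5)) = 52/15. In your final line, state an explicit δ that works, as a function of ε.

Let ε > 0. We want δ > 0 with 0 < |y − 10| < δ ⇒ |(6y - 8)/(y + 5) − (52/15)| < ε.
Combining over a common denominator, (6y - 8)/(y + 5) − (52/15) = [(6y - 8)·15 − 52·(y + 5)] / [15·(y + 5)] = 38(y − 10) / (15(y + 5)).
So |(6y - 8)/(y + 5) − (52/15)| = 38|y − 10| / (15·|y + 5|).
Require δ ≤ 15/2, so |y + 5| ≥ |15| − |y − 10| > 15 − 15/2 = 15/2.
Hence |(6y - 8)/(y + 5) − (52/15)| < 38|y − 10|/(15·(15/2)) = (76/225)|y − 10|, which is < ε once |y − 10| < (225/76)ε.
Take δ = min(15/2, (225/76)ε). Then 0 < |y − 10| < δ forces both bounds, so |(6y - 8)/(y + 5) − (52/15)| < ε.

δ = min(15/2, (225/76)ε)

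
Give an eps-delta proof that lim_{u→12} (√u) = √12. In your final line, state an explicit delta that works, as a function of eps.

delta = min(12, √12·eps)

Let eps > 0. We want delta > 0 such that 0 < |u − 12| < delta implies |√u − √12| < eps.
Rationalise: √u − √12 = (u − 12)/(√u + √12), so |√u − √12| = |u − 12|/(√u + √12).
Restrict delta ≤ 12 so that |u − 12| < 12 forces u > 0, and then √u + √12 > √12.
Hence |√u − √12| < |u − 12|/√12, which is < eps once |u − 12| < √12·eps.
Take delta = min(12, √12·eps). If 0 < |u − 12| < delta then u > 0 and |√u − √12| < |u − 12|/√12 < eps.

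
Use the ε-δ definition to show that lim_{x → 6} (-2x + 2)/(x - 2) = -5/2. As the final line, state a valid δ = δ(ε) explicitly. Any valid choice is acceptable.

δ = min(2, 4ε)

Suppose ε > 0. We want δ > 0 with 0 < |x − 6| < δ ⇒ |(-2x + 2)/(x - 2) + 5/2| < ε.
Combining over a common denominator, (-2x + 2)/(x - 2) + 5/2 = [(-2x + 2)·4 − (-10)·(x - 2)] / [4·(x - 2)] = 2(x − 6) / (4(x - 2)).
So |(-2x + 2)/(x - 2) + 5/2| = 2|x − 6| / (4·|x − 2|).
Require δ ≤ 2, so |x − 2| ≥ |4| − |x − 6| > 4 − 2 = 2.
Hence |(-2x + 2)/(x - 2) + 5/2| < 2|x − 6|/(4·2) = (1/4)|x − 6|, which is < ε once |x − 6| < 4ε.
Take δ = min(2, 4ε). Then 0 < |x − 6| < δ forces both bounds, so |(-2x + 2)/(x - 2) + 5/2| < ε.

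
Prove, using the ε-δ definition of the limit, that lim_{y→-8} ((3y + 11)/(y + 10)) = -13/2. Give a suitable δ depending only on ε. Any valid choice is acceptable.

δ = min(1, (2/19)ε)

Fix ε > 0. We want δ > 0 with 0 < |y + 8| < δ ⇒ |(3y + 11)/(y + 10) + 13/2| < ε.
Combining over a common denominator, (3y + 11)/(y + 10) + 13/2 = [(3y + 11)·2 − (-13)·(y + 10)] / [2·(y + 10)] = 19(y + 8) / (2(y + 10)).
So |(3y + 11)/(y + 10) + 13/2| = 19|y + 8| / (2·|y + 10|).
Require δ ≤ 1, so |y + 10| ≥ |2| − |y + 8| > 2 − 1 = 1.
Hence |(3y + 11)/(y + 10) + 13/2| < 19|y + 8|/(2·1) = (19/2)|y + 8|, which is < ε once |y + 8| < (2/19)ε.
Take δ = min(1, (2/19)ε). Then 0 < |y + 8| < δ forces both bounds, so |(3y + 11)/(y + 10) + 13/2| < ε.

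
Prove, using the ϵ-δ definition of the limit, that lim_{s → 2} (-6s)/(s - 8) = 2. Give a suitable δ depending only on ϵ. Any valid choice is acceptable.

δ = min(3, (3/8)ϵ)

Let ϵ > 0. We want δ > 0 with 0 < |s − 2| < δ ⇒ |(-6s)/(s - 8) − 2| < ϵ.
Combining over a common denominator, (-6s)/(s - 8) − 2 = [(-6s)·(-6) − (-12)·(s - 8)] / [(-6)·(s - 8)] = 48(s − 2) / ((-6)(s - 8)).
So |(-6s)/(s - 8) − 2| = 48|s − 2| / (6·|s − 8|).
Restrict δ ≤ 3. Then |s − 2| < 3 gives |s − 8| = |(s − 2) + (-6)| ≥ 6 − 3 = 3.
Hence |(-6s)/(s - 8) − 2| < 48|s − 2|/(6·3) = (8/3)|s − 2|, which is < ϵ once |s − 2| < (3/8)ϵ.
Take δ = min(3, (3/8)ϵ). Then 0 < |s − 2| < δ forces both bounds, so |(-6s)/(s - 8) − 2| < ϵ.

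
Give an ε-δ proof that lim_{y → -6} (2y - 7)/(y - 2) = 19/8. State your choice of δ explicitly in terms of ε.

Suppose ε > 0. We want δ > 0 with 0 < |y + 6| < δ ⇒ |(2y - 7)/(y - 2) − (19/8)| < ε.
Combining over a common denominator, (2y - 7)/(y - 2) − (19/8) = [(2y - 7)·(-8) − (-19)·(y - 2)] / [(-8)·(y - 2)] = 3(y + 6) / ((-8)(y - 2)).
So |(2y - 7)/(y - 2) − (19/8)| = 3|y + 6| / (8·|y − 2|).
Restrict δ ≤ 4. Then |y + 6| < 4 gives |y − 2| = |(y + 6) + (-8)| ≥ 8 − 4 = 4.
Hence |(2y - 7)/(y - 2) − (19/8)| < 3|y + 6|/(8·4) = (3/32)|y + 6|, which is < ε once |y + 6| < (32/3)ε.
Take δ = min(4, (32/3)ε). Then 0 < |y + 6| < δ forces both bounds, so |(2y - 7)/(y - 2) − (19/8)| < ε.

δ = min(4, (32/3)ε)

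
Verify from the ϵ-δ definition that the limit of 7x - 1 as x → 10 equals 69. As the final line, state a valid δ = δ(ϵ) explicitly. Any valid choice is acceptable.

Let ϵ > 0. We need δ > 0 so that 0 < |x − 10| < δ implies |(7x - 1) − 69| < ϵ.
|(7x - 1) − 69| = |7x - 70| = 7|x − 10|.
Thus it suffices that |x − 10| < ϵ/7.
Choosing δ = ϵ/7 gives |(7x - 1) − 69| = 7|x − 10| < ϵ whenever |x − 10| < δ.

δ = ϵ/7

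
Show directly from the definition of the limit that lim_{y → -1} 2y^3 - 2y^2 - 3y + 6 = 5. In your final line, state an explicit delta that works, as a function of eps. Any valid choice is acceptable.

delta = min(2, eps/31)

Let eps > 0. We want delta > 0 such that 0 < |y + 1| < delta implies |(2y^3 - 2y^2 - 3y + 6) − 5| < eps.
(2y^3 - 2y^2 - 3y + 6) − 5 = 2y^3 - 2y^2 - 3y + 1 = (y + 1)(2y^2 - 4y + 1).
So |(2y^3 - 2y^2 - 3y + 6) − 5| = |y + 1|·|2y^2 - 4y + 1|.
Require delta ≤ 2. Then |y + 1| < 2 gives |y| < 3, and by the triangle inequality |2y^2 - 4y + 1| ≤ 2·3^2 + 4·3 + 1 = 31.
Hence |(2y^3 - 2y^2 - 3y + 6) − 5| ≤ 31|y + 1| < eps provided |y + 1| < eps/31.
Choosing delta = min(2, eps/31) ensures both conditions, hence |(2y^3 - 2y^2 - 3y + 6) − 5| < eps.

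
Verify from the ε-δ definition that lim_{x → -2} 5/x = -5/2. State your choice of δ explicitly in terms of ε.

Suppose ε > 0. We seek δ > 0 such that 0 < |x + 2| < δ implies |5/x + 5/2| < ε.
|5/x + 5/2| = 5·|-2 − x|/(2·|x|) = 5|x + 2|/(2|x|).
Require δ ≤ 1 so that |x| > 2 − 1 = 1, hence 2|x| > 2.
Then |5/x + 5/2| < 5|x + 2|/2, which is < ε when |x + 2| < (2/5)ε.
Take δ = min(1, (2/5)ε). Then 0 < |x + 2| < δ gives both |x + 2| < 1 and |x + 2| < (2/5)ε, so |5/x + 5/2| < ε.

δ = min(1, (2/5)ε)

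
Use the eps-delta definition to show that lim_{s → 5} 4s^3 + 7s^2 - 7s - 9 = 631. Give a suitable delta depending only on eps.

delta = min(1, eps/434)

Let eps > 0 be given. We want delta > 0 such that 0 < |s − 5| < delta implies |(4s^3 + 7s^2 - 7s - 9) − 631| < eps.
(4s^3 + 7s^2 - 7s - 9) − 631 = 4s^3 + 7s^2 - 7s - 640 = (s − 5)(4s^2 + 27s + 128).
So |(4s^3 + 7s^2 - 7s - 9) − 631| = |s − 5|·|4s^2 + 27s + 128|.
Assume first that |s − 5| < 1, so |s| < 6. Then |4s^2 + 27s + 128| ≤ 4·6^2 + 27·6 + 128 = 434.
Hence |(4s^3 + 7s^2 - 7s - 9) − 631| ≤ 434|s − 5| < eps provided |s − 5| < eps/434.
Take delta = min(1, eps/434). Then 0 < |s − 5| < delta gives both |s − 5| < 1 and |s − 5| < eps/434, so |(4s^3 + 7s^2 - 7s - 9) − 631| < eps.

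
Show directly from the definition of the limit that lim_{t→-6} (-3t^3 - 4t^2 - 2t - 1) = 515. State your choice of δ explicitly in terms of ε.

Let ε > 0. We want δ > 0 such that 0 < |t + 6| < δ implies |(-3t^3 - 4t^2 - 2t - 1) − 515| < ε.
(-3t^3 - 4t^2 - 2t - 1) − 515 = -3t^3 - 4t^2 - 2t - 516 = (t + 6)(-3t^2 + 14t - 86).
So |(-3t^3 - 4t^2 - 2t - 1) − 515| = |t + 6|·|-3t^2 + 14t - 86|.
Require δ ≤ 1. Then |t + 6| < 1 gives |t| < 7, and by the triangle inequality |-3t^2 + 14t - 86| ≤ 3·7^2 + 14·7 + 86 = 331.
Hence |(-3t^3 - 4t^2 - 2t - 1) − 515| ≤ 331|t + 6| < ε provided |t + 6| < ε/331.
Choosing δ = min(1, ε/331) ensures both conditions, hence |(-3t^3 - 4t^2 - 2t - 1) − 515| < ε.

δ = min(1, ε/331)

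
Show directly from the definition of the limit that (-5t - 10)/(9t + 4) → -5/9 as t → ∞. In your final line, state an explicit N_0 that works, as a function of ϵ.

N_0 = (70/81)/ϵ

Let ϵ > 0. We seek N_0 > 0 such that t > N_0 implies |(-5t - 10)/(9t + 4) + 5/9| < ϵ.
(-5t - 10)/(9t + 4) + 5/9 = (9(-5t - 10) − (-5)(9t + 4)) / (9(9t + 4)) = -70/(9(9t + 4)).
For t > 0 we have 9t + 4 > 9t, so |(-5t - 10)/(9t + 4) + 5/9| = 70/(9(9t + 4)) < 70/(9·9t) = (70/81)/t.
Thus |(-5t - 10)/(9t + 4) + 5/9| < ϵ whenever t > (70/81)/ϵ.
Take N_0 = (70/81)/ϵ. If t > N_0 then |(-5t - 10)/(9t + 4) + 5/9| < (70/81)/t < ϵ.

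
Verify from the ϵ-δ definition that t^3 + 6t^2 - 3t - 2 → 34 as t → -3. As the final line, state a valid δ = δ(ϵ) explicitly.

δ = min(1, ϵ/40)

Let ϵ > 0. We want δ > 0 such that 0 < |t + 3| < δ implies |(t^3 + 6t^2 - 3t - 2) − 34| < ϵ.
(t^3 + 6t^2 - 3t - 2) − 34 = t^3 + 6t^2 - 3t - 36 = (t + 3)(t^2 + 3t - 12).
So |(t^3 + 6t^2 - 3t - 2) − 34| = |t + 3|·|t^2 + 3t - 12|.
Assume first that |t + 3| < 1, so |t| < 4. Then |t^2 + 3t - 12| ≤ 4^2 + 3·4 + 12 = 40.
Hence |(t^3 + 6t^2 - 3t - 2) − 34| ≤ 40|t + 3| < ϵ provided |t + 3| < ϵ/40.
Choosing δ = min(1, ϵ/40) ensures both conditions, hence |(t^3 + 6t^2 - 3t - 2) − 34| < ϵ.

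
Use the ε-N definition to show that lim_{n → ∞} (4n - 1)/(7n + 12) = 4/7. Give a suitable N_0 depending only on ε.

Fix ε > 0. For n ≥ 1, |(4n - 1)/(7n + 12) − (4/7)| = |-55|/(7(7n + 12)) = 55/(7(7n + 12)).
Since 7n + 12 ≥ 7n for n ≥ 1, this is ≤ 55/(7·7n) = (55/49)/n.
So |(4n - 1)/(7n + 12) − (4/7)| < ε whenever n > (55/49)/ε.
Take N_0 = (55/49)/ε. If n > N_0 then |(4n - 1)/(7n + 12) − (4/7)| ≤ (55/49)/n < ε.

N_0 = (55/49)/ε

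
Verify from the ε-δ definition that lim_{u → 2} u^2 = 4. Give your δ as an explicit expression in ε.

δ = min(1, ε/5)

Suppose ε > 0. We seek δ > 0 with 0 < |u − 2| < δ ⇒ |u^2 − 4| < ε.
Factor: u^2 − 4 = (u − 2)(u + 2), so |u^2 − 4| = |u − 2|·|u + 2|.
Restrict δ ≤ 1. Then |u − 2| < 1 gives |u| < 3, so by the triangle inequality |u + 2| ≤ 3 + 2 = 5.
Hence |u^2 − 4| ≤ 5|u − 2|, which is < ε once |u − 2| < ε/5.
Take δ = min(1, ε/5). If 0 < |u − 2| < δ then both bounds hold and |u^2 − 4| ≤ 5|u − 2| < 5·(ε/5) = ε.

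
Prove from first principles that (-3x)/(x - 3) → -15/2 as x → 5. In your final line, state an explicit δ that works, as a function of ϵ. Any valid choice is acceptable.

δ = min(1, (2/9)ϵ)

Let ϵ > 0. We want δ > 0 with 0 < |x − 5| < δ ⇒ |(-3x)/(x - 3) + 15/2| < ϵ.
Combining over a common denominator, (-3x)/(x - 3) + 15/2 = [(-3x)·2 − (-15)·(x - 3)] / [2·(x - 3)] = 9(x − 5) / (2(x - 3)).
So |(-3x)/(x - 3) + 15/2| = 9|x − 5| / (2·|x − 3|).
Require δ ≤ 1, so |x − 3| ≥ |2| − |x − 5| > 2 − 1 = 1.
Hence |(-3x)/(x - 3) + 15/2| < 9|x − 5|/(2·1) = (9/2)|x − 5|, which is < ϵ once |x − 5| < (2/9)ϵ.
Take δ = min(1, (2/9)ϵ). Then 0 < |x − 5| < δ forces both bounds, so |(-3x)/(x - 3) + 15/2| < ϵ.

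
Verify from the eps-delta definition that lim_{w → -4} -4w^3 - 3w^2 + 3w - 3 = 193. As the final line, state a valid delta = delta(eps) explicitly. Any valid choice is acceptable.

delta = min(1, eps/214)

Let eps > 0 be given. We want delta > 0 such that 0 < |w + 4| < delta implies |(-4w^3 - 3w^2 + 3w - 3) − 193| < eps.
(-4w^3 - 3w^2 + 3w - 3) − 193 = -4w^3 - 3w^2 + 3w - 196 = (w + 4)(-4w^2 + 13w - 49).
So |(-4w^3 - 3w^2 + 3w - 3) − 193| = |w + 4|·|-4w^2 + 13w - 49|.
Require delta ≤ 1. Then |w + 4| < 1 gives |w| < 5, and by the triangle inequality |-4w^2 + 13w - 49| ≤ 4·5^2 + 13·5 + 49 = 214.
Hence |(-4w^3 - 3w^2 + 3w - 3) − 193| ≤ 214|w + 4| < eps provided |w + 4| < eps/214.
Take delta = min(1, eps/214). Then 0 < |w + 4| < delta gives both |w + 4| < 1 and |w + 4| < eps/214, so |(-4w^3 - 3w^2 + 3w - 3) − 193| < eps.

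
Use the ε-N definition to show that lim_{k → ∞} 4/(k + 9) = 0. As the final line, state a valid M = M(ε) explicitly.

Let ε > 0. For k ≥ 1, |4/(k + 9) − 0| = 4/(k + 9) ≤ 4/k.
We need 4/k < ε, i.e. k > 4/ε.
Take M = 4/ε. If k > M then |4/(k + 9)| ≤ 4/k < ε.

M = 4/ε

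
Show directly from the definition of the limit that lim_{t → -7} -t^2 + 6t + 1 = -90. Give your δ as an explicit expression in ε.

δ = min(1, ε/21)

Suppose ε > 0. We want δ > 0 such that 0 < |t + 7| < δ implies |(-t^2 + 6t + 1) + 90| < ε.
(-t^2 + 6t + 1) + 90 = -t^2 + 6t + 91 = (t + 7)(-t + 13).
So |(-t^2 + 6t + 1) + 90| = |t + 7|·|-t + 13|.
Require δ ≤ 1. Then |t + 7| < 1 gives |t| < 8, and by the triangle inequality |-t + 13| ≤ 8 + 13 = 21.
Hence |(-t^2 + 6t + 1) + 90| ≤ 21|t + 7| < ε provided |t + 7| < ε/21.
Take δ = min(1, ε/21). Then 0 < |t + 7| < δ gives both |t + 7| < 1 and |t + 7| < ε/21, so |(-t^2 + 6t + 1) + 90| < ε.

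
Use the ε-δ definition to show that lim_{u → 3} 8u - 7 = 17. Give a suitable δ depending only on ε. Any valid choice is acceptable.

Suppose ε > 0. We need δ > 0 so that 0 < |u − 3| < δ implies |(8u - 7) − 17| < ε.
Since (8u - 7) − 17 = 8(u − 3), we have |(8u - 7) − 17| = 8|u − 3|.
So 8|u − 3| < ε exactly when |u − 3| < ε/8.
Take δ = ε/8. If 0 < |u − 3| < δ then |(8u - 7) − 17| = 8|u − 3| < 8·(ε/8) = ε.

δ = ε/8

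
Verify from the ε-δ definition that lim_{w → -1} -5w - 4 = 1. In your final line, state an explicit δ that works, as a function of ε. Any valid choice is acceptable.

Suppose ε > 0. We need δ > 0 so that 0 < |w + 1| < δ implies |(-5w - 4) − 1| < ε.
Since (-5w - 4) − 1 = -5(w + 1), we have |(-5w - 4) − 1| = 5|w + 1|.
So 5|w + 1| < ε exactly when |w + 1| < ε/5.
Take δ = ε/5. If 0 < |w + 1| < δ then |(-5w - 4) − 1| = 5|w + 1| < 5·(ε/5) = ε.

δ = ε/5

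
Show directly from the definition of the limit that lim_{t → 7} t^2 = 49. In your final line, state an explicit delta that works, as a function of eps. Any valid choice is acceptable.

Suppose eps > 0. We seek delta > 0 with 0 < |t − 7| < delta ⇒ |t^2 − 49| < eps.
Factor: t^2 − 49 = (t − 7)(t + 7), so |t^2 − 49| = |t − 7|·|t + 7|.
Impose delta ≤ 2 so that |t| < 9; then |t + 7| ≤ 16.
Hence |t^2 − 49| ≤ 16|t − 7|, which is < eps once |t − 7| < eps/16.
Take delta = min(2, eps/16). If 0 < |t − 7| < delta then both bounds hold and |t^2 − 49| ≤ 16|t − 7| < 16·(eps/16) = eps.

delta = min(2, eps/16)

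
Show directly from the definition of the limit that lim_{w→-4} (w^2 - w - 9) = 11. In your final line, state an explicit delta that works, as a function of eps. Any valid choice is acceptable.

Let eps > 0 be given. We want delta > 0 such that 0 < |w + 4| < delta implies |(w^2 - w - 9) − 11| < eps.
(w^2 - w - 9) − 11 = w^2 - w - 20 = (w + 4)(w - 5).
So |(w^2 - w - 9) − 11| = |w + 4|·|w - 5|.
Require delta ≤ 1. Then |w + 4| < 1 gives |w| < 5, and by the triangle inequality |w - 5| ≤ 5 + 5 = 10.
Hence |(w^2 - w - 9) − 11| ≤ 10|w + 4| < eps provided |w + 4| < eps/10.
Choosing delta = min(1, eps/10) ensures both conditions, hence |(w^2 - w - 9) − 11| < eps.

delta = min(1, eps/10)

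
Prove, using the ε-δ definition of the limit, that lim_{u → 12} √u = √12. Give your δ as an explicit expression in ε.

δ = min(12, √12·ε)

Fix ε > 0. We want δ > 0 such that 0 < |u − 12| < δ implies |√u − √12| < ε.
Multiplying by the conjugate, |√u − √12| = |u − 12|/(√u + √12).
Restrict δ ≤ 12 so that |u − 12| < 12 forces u > 0, and then √u + √12 > √12.
Hence |√u − √12| < |u − 12|/√12, which is < ε once |u − 12| < √12·ε.
Take δ = min(12, √12·ε). If 0 < |u − 12| < δ then u > 0 and |√u − √12| < |u − 12|/√12 < ε.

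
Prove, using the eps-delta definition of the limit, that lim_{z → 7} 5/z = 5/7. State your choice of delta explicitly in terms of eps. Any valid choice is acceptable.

delta = min(7/2, (49/10)eps)

Let eps > 0 be given. We seek delta > 0 such that 0 < |z − 7| < delta implies |5/z − (5/7)| < eps.
|5/z − (5/7)| = 5·|7 − z|/(7·|z|) = 5|z − 7|/(7|z|).
Require delta ≤ 7/2 so that |z| > 7 − 7/2 = 7/2, hence 7|z| > 49/2.
Then |5/z − (5/7)| < 5|z − 7|/(49/2), which is < eps when |z − 7| < (49/10)eps.
Take delta = min(7/2, (49/10)eps). Then 0 < |z − 7| < delta gives both |z − 7| < 7/2 and |z − 7| < (49/10)eps, so |5/z − (5/7)| < eps.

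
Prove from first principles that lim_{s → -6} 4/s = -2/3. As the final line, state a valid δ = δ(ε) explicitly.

Let ε > 0 be given. We seek δ > 0 such that 0 < |s + 6| < δ implies |4/s + 2/3| < ε.
|4/s + 2/3| = 4·|-6 − s|/(6·|s|) = 4|s + 6|/(6|s|).
Require δ ≤ 3 so that |s| > 6 − 3 = 3, hence 6|s| > 18.
Then |4/s + 2/3| < 4|s + 6|/18, which is < ε when |s + 6| < (9/2)ε.
Take δ = min(3, (9/2)ε). Then 0 < |s + 6| < δ gives both |s + 6| < 3 and |s + 6| < (9/2)ε, so |4/s + 2/3| < ε.

δ = min(3, (9/2)ε)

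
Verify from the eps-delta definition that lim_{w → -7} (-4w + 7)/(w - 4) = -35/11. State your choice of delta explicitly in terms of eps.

Let eps > 0. We want delta > 0 with 0 < |w + 7| < delta ⇒ |(-4w + 7)/(w - 4) + 35/11| < eps.
Combining over a common denominator, (-4w + 7)/(w - 4) + 35/11 = [(-4w + 7)·(-11) − 35·(w - 4)] / [(-11)·(w - 4)] = 9(w + 7) / ((-11)(w - 4)).
So |(-4w + 7)/(w - 4) + 35/11| = 9|w + 7| / (11·|w − 4|).
Restrict delta ≤ 11/2. Then |w + 7| < 11/2 gives |w − 4| = |(w + 7) + (-11)| ≥ 11 − 11/2 = 11/2.
Hence |(-4w + 7)/(w - 4) + 35/11| < 9|w + 7|/(11·(11/2)) = (18/121)|w + 7|, which is < eps once |w + 7| < (121/18)eps.
Take delta = min(11/2, (121/18)eps). Then 0 < |w + 7| < delta forces both bounds, so |(-4w + 7)/(w - 4) + 35/11| < eps.

delta = min(11/2, (121/18)eps)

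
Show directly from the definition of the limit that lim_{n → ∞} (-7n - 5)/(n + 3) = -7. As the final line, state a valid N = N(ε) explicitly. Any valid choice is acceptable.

N = 16/ε

Let ε > 0. For n ≥ 1, |(-7n - 5)/(n + 3) + 7| = |16|/((n + 3)) = 16/((n + 3)).
Since n + 3 ≥ n for n ≥ 1, this is ≤ 16/(n) = 16/n.
So |(-7n - 5)/(n + 3) + 7| < ε whenever n > 16/ε.
Take N = 16/ε. If n > N then |(-7n - 5)/(n + 3) + 7| ≤ 16/n < ε.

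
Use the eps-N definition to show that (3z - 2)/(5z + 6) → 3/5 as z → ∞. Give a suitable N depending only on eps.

Fix eps > 0. We seek N > 0 such that z > N implies |(3z - 2)/(5z + 6) − (3/5)| < eps.
(3z - 2)/(5z + 6) − (3/5) = (5(3z - 2) − 3(5z + 6)) / (5(5z + 6)) = -28/(5(5z + 6)).
For z > 0 we have 5z + 6 > 5z, so |(3z - 2)/(5z + 6) − (3/5)| = 28/(5(5z + 6)) < 28/(5·5z) = (28/25)/z.
Thus |(3z - 2)/(5z + 6) − (3/5)| < eps whenever z > (28/25)/eps.
Take N = (28/25)/eps. If z > N then |(3z - 2)/(5z + 6) − (3/5)| < (28/25)/z < eps.

N = (28/25)/eps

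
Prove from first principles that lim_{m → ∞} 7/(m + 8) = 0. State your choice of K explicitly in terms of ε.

K = 7/ε

Let ε > 0 be given. For m ≥ 1, |7/(m + 8) − 0| = 7/(m + 8) ≤ 7/m.
We need 7/m < ε, i.e. m > 7/ε.
Take K = 7/ε. If m > K then |7/(m + 8)| ≤ 7/m < ε.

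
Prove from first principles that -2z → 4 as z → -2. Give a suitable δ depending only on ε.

Suppose ε > 0. We need δ > 0 so that 0 < |z + 2| < δ implies |(-2z) − 4| < ε.
Since (-2z) − 4 = -2(z + 2), we have |(-2z) − 4| = 2|z + 2|.
So 2|z + 2| < ε exactly when |z + 2| < ε/2.
Take δ = ε/2. If 0 < |z + 2| < δ then |(-2z) − 4| = 2|z + 2| < 2·(ε/2) = ε.

δ = ε/2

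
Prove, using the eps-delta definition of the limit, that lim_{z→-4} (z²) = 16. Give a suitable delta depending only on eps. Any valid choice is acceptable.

delta = min(2, eps/10)

Let eps > 0 be given. We seek delta > 0 with 0 < |z + 4| < delta ⇒ |z² − 16| < eps.
Factor: z² − 16 = (z + 4)(z - 4), so |z² − 16| = |z + 4|·|z - 4|.
Restrict delta ≤ 2. Then |z + 4| < 2 gives |z| < 6, so by the triangle inequality |z - 4| ≤ 6 + 4 = 10.
Hence |z² − 16| ≤ 10|z + 4|, which is < eps once |z + 4| < eps/10.
Take delta = min(2, eps/10). If 0 < |z + 4| < delta then both bounds hold and |z² − 16| ≤ 10|z + 4| < 10·(eps/10) = eps.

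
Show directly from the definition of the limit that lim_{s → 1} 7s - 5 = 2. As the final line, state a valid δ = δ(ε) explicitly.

δ = ε/7

Let ε > 0. We need δ > 0 so that 0 < |s − 1| < δ implies |(7s - 5) − 2| < ε.
|(7s - 5) − 2| = |7s - 7| = 7|s − 1|.
So 7|s − 1| < ε exactly when |s − 1| < ε/7.
Choosing δ = ε/7 gives |(7s - 5) − 2| = 7|s − 1| < ε whenever |s − 1| < δ.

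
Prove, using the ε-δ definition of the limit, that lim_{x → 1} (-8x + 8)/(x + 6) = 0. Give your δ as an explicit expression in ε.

δ = min(7/2, (7/16)ε)

Fix ε > 0. We want δ > 0 with 0 < |x − 1| < δ ⇒ |(-8x + 8)/(x + 6) − 0| < ε.
Combining over a common denominator, (-8x + 8)/(x + 6) − 0 = [(-8x + 8)·7 − 0·(x + 6)] / [7·(x + 6)] = -56(x − 1) / (7(x + 6)).
So |(-8x + 8)/(x + 6) − 0| = 56|x − 1| / (7·|x + 6|).
Restrict δ ≤ 7/2. Then |x − 1| < 7/2 gives |x + 6| = |(x − 1) + 7| ≥ 7 − 7/2 = 7/2.
Hence |(-8x + 8)/(x + 6) − 0| < 56|x − 1|/(7·(7/2)) = (16/7)|x − 1|, which is < ε once |x − 1| < (7/16)ε.
Take δ = min(7/2, (7/16)ε). Then 0 < |x − 1| < δ forces both bounds, so |(-8x + 8)/(x + 6) − 0| < ε.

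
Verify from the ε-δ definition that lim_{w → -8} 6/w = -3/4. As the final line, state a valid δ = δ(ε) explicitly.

Let ε > 0 be given. We seek δ > 0 such that 0 < |w + 8| < δ implies |6/w + 3/4| < ε.
|6/w + 3/4| = 6·|-8 − w|/(8·|w|) = 6|w + 8|/(8|w|).
Require δ ≤ 4 so that |w| > 8 − 4 = 4, hence 8|w| > 32.
Then |6/w + 3/4| < 6|w + 8|/32, which is < ε when |w + 8| < (16/3)ε.
Take δ = min(4, (16/3)ε). Then 0 < |w + 8| < δ gives both |w + 8| < 4 and |w + 8| < (16/3)ε, so |6/w + 3/4| < ε.

δ = min(4, (16/3)ε)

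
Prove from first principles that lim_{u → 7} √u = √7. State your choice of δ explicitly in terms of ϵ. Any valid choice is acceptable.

δ = min(7, √7·ϵ)

Fix ϵ > 0. We want δ > 0 such that 0 < |u − 7| < δ implies |√u − √7| < ϵ.
Rationalise: √u − √7 = (u − 7)/(√u + √7), so |√u − √7| = |u − 7|/(√u + √7).
Restrict δ ≤ 7 so that |u − 7| < 7 forces u > 0, and then √u + √7 > √7.
Hence |√u − √7| < |u − 7|/√7, which is < ϵ once |u − 7| < √7·ϵ.
Take δ = min(7, √7·ϵ). If 0 < |u − 7| < δ then u > 0 and |√u − √7| < |u − 7|/√7 < ϵ.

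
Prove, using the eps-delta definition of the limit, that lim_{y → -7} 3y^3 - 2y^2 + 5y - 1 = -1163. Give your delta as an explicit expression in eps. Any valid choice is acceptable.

delta = min(1, eps/542)

Let eps > 0 be given. We want delta > 0 such that 0 < |y + 7| < delta implies |(3y^3 - 2y^2 + 5y - 1) + 1163| < eps.
(3y^3 - 2y^2 + 5y - 1) + 1163 = 3y^3 - 2y^2 + 5y + 1162 = (y + 7)(3y^2 - 23y + 166).
So |(3y^3 - 2y^2 + 5y - 1) + 1163| = |y + 7|·|3y^2 - 23y + 166|.
Assume first that |y + 7| < 1, so |y| < 8. Then |3y^2 - 23y + 166| ≤ 3·8^2 + 23·8 + 166 = 542.
Hence |(3y^3 - 2y^2 + 5y - 1) + 1163| ≤ 542|y + 7| < eps provided |y + 7| < eps/542.
Choosing delta = min(1, eps/542) ensures both conditions, hence |(3y^3 - 2y^2 + 5y - 1) + 1163| < eps.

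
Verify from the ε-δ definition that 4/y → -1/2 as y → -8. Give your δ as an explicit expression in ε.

δ = min(4, 8ε)

Let ε > 0. We seek δ > 0 such that 0 < |y + 8| < δ implies |4/y + 1/2| < ε.
|4/y + 1/2| = 4·|-8 − y|/(8·|y|) = 4|y + 8|/(8|y|).
Restrict δ ≤ 4. Then |y + 8| < 4 gives |y| > 4, so 8|y| > 32.
Then |4/y + 1/2| < 4|y + 8|/32, which is < ε when |y + 8| < 8ε.
Take δ = min(4, 8ε). Then 0 < |y + 8| < δ gives both |y + 8| < 4 and |y + 8| < 8ε, so |4/y + 1/2| < ε.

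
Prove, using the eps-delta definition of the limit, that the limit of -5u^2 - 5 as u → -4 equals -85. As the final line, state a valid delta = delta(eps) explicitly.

Fix eps > 0. We want delta > 0 such that 0 < |u + 4| < delta implies |(-5u^2 - 5) + 85| < eps.
(-5u^2 - 5) + 85 = -5u^2 + 80 = (u + 4)(-5u + 20).
So |(-5u^2 - 5) + 85| = |u + 4|·|-5u + 20|.
Require delta ≤ 1. Then |u + 4| < 1 gives |u| < 5, and by the triangle inequality |-5u + 20| ≤ 5·5 + 20 = 45.
Hence |(-5u^2 - 5) + 85| ≤ 45|u + 4| < eps provided |u + 4| < eps/45.
Choosing delta = min(1, eps/45) ensures both conditions, hence |(-5u^2 - 5) + 85| < eps.

delta = min(1, eps/45)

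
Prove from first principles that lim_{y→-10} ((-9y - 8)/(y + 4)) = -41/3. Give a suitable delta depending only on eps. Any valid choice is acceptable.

delta = min(3, (9/14)eps)

Suppose eps > 0. We want delta > 0 with 0 < |y + 10| < delta ⇒ |(-9y - 8)/(y + 4) + 41/3| < eps.
Combining over a common denominator, (-9y - 8)/(y + 4) + 41/3 = [(-9y - 8)·(-6) − 82·(y + 4)] / [(-6)·(y + 4)] = -28(y + 10) / ((-6)(y + 4)).
So |(-9y - 8)/(y + 4) + 41/3| = 28|y + 10| / (6·|y + 4|).
Require delta ≤ 3, so |y + 4| ≥ |-6| − |y + 10| > 6 − 3 = 3.
Hence |(-9y - 8)/(y + 4) + 41/3| < 28|y + 10|/(6·3) = (14/9)|y + 10|, which is < eps once |y + 10| < (9/14)eps.
Take delta = min(3, (9/14)eps). Then 0 < |y + 10| < delta forces both bounds, so |(-9y - 8)/(y + 4) + 41/3| < eps.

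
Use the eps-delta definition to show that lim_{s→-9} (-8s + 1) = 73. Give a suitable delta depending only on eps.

delta = eps/8

Let eps > 0 be given. We need delta > 0 so that 0 < |s + 9| < delta implies |(-8s + 1) − 73| < eps.
|(-8s + 1) − 73| = |-8s - 72| = 8|s + 9|.
So 8|s + 9| < eps exactly when |s + 9| < eps/8.
Take delta = eps/8. If 0 < |s + 9| < delta then |(-8s + 1) − 73| = 8|s + 9| < 8·(eps/8) = eps.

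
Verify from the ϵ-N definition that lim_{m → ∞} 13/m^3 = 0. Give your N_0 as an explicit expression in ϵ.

Let ϵ > 0. For m ≥ 1, |13/m^3 − 0| = 13/m^3.
13/m^3 < ϵ ⇔ m^3 > 13/ϵ ⇔ m > (13/ϵ)^{1/3}.
Take N_0 = (13/ϵ)^{1/3}. Then m > N_0 implies 13/m^3 < ϵ.

N_0 = (13/ϵ)^{1/3}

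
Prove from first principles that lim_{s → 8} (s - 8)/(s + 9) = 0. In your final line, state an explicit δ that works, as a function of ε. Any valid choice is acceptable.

Let ε > 0. We want δ > 0 with 0 < |s − 8| < δ ⇒ |(s - 8)/(s + 9) − 0| < ε.
Combining over a common denominator, (s - 8)/(s + 9) − 0 = [(s - 8)·17 − 0·(s + 9)] / [17·(s + 9)] = 17(s − 8) / (17(s + 9)).
So |(s - 8)/(s + 9) − 0| = 17|s − 8| / (17·|s + 9|).
Restrict δ ≤ 17/2. Then |s − 8| < 17/2 gives |s + 9| = |(s − 8) + 17| ≥ 17 − 17/2 = 17/2.
Hence |(s - 8)/(s + 9) − 0| < 17|s − 8|/(17·(17/2)) = (2/17)|s − 8|, which is < ε once |s − 8| < (17/2)ε.
Take δ = min(17/2, (17/2)ε). Then 0 < |s − 8| < δ forces both bounds, so |(s - 8)/(s + 9) − 0| < ε.

δ = min(17/2, (17/2)ε)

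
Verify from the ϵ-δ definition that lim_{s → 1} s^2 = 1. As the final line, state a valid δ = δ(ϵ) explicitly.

Let ϵ > 0. We seek δ > 0 with 0 < |s − 1| < δ ⇒ |s^2 − 1| < ϵ.
Factor: s^2 − 1 = (s − 1)(s + 1), so |s^2 − 1| = |s − 1|·|s + 1|.
Restrict δ ≤ 2. Then |s − 1| < 2 gives |s| < 3, so by the triangle inequality |s + 1| ≤ 3 + 1 = 4.
Hence |s^2 − 1| ≤ 4|s − 1|, which is < ϵ once |s − 1| < ϵ/4.
Take δ = min(2, ϵ/4). If 0 < |s − 1| < δ then both bounds hold and |s^2 − 1| ≤ 4|s − 1| < 4·(ϵ/4) = ϵ.

δ = min(2, ϵ/4)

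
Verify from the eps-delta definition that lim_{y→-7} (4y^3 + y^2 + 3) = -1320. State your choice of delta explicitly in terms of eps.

Fix eps > 0. We want delta > 0 such that 0 < |y + 7| < delta implies |(4y^3 + y^2 + 3) + 1320| < eps.
(4y^3 + y^2 + 3) + 1320 = 4y^3 + y^2 + 1323 = (y + 7)(4y^2 - 27y + 189).
So |(4y^3 + y^2 + 3) + 1320| = |y + 7|·|4y^2 - 27y + 189|.
Require delta ≤ 2. Then |y + 7| < 2 gives |y| < 9, and by the triangle inequality |4y^2 - 27y + 189| ≤ 4·9^2 + 27·9 + 189 = 756.
Hence |(4y^3 + y^2 + 3) + 1320| ≤ 756|y + 7| < eps provided |y + 7| < eps/756.
Take delta = min(2, eps/756). Then 0 < |y + 7| < delta gives both |y + 7| < 2 and |y + 7| < eps/756, so |(4y^3 + y^2 + 3) + 1320| < eps.

delta = min(2, eps/756)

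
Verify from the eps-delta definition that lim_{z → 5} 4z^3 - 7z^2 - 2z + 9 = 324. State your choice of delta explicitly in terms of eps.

Let eps > 0. We want delta > 0 such that 0 < |z − 5| < delta implies |(4z^3 - 7z^2 - 2z + 9) − 324| < eps.
(4z^3 - 7z^2 - 2z + 9) − 324 = 4z^3 - 7z^2 - 2z - 315 = (z − 5)(4z^2 + 13z + 63).
So |(4z^3 - 7z^2 - 2z + 9) − 324| = |z − 5|·|4z^2 + 13z + 63|.
Require delta ≤ 1. Then |z − 5| < 1 gives |z| < 6, and by the triangle inequality |4z^2 + 13z + 63| ≤ 4·6^2 + 13·6 + 63 = 285.
Hence |(4z^3 - 7z^2 - 2z + 9) − 324| ≤ 285|z − 5| < eps provided |z − 5| < eps/285.
Take delta = min(1, eps/285). Then 0 < |z − 5| < delta gives both |z − 5| < 1 and |z − 5| < eps/285, so |(4z^3 - 7z^2 - 2z + 9) − 324| < eps.

delta = min(1, eps/285)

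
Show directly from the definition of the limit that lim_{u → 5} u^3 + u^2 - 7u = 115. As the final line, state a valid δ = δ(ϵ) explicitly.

Suppose ϵ > 0. We want δ > 0 such that 0 < |u − 5| < δ implies |(u^3 + u^2 - 7u) − 115| < ϵ.
(u^3 + u^2 - 7u) − 115 = u^3 + u^2 - 7u - 115 = (u − 5)(u^2 + 6u + 23).
So |(u^3 + u^2 - 7u) − 115| = |u − 5|·|u^2 + 6u + 23|.
Require δ ≤ 2. Then |u − 5| < 2 gives |u| < 7, and by the triangle inequality |u^2 + 6u + 23| ≤ 7^2 + 6·7 + 23 = 114.
Hence |(u^3 + u^2 - 7u) − 115| ≤ 114|u − 5| < ϵ provided |u − 5| < ϵ/114.
Choosing δ = min(2, ϵ/114) ensures both conditions, hence |(u^3 + u^2 - 7u) − 115| < ϵ.

δ = min(2, ϵ/114)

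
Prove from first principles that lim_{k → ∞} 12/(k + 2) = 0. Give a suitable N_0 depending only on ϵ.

N_0 = 12/ϵ

Let ϵ > 0 be given. For k ≥ 1, |12/(k + 2) − 0| = 12/(k + 2) ≤ 12/k.
We need 12/k < ϵ, i.e. k > 12/ϵ.
Take N_0 = 12/ϵ. If k > N_0 then |12/(k + 2)| ≤ 12/k < ϵ.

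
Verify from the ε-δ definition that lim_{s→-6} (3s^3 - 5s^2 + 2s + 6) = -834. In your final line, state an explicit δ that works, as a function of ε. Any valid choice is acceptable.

δ = min(1, ε/448)

Suppose ε > 0. We want δ > 0 such that 0 < |s + 6| < δ implies |(3s^3 - 5s^2 + 2s + 6) + 834| < ε.
(3s^3 - 5s^2 + 2s + 6) + 834 = 3s^3 - 5s^2 + 2s + 840 = (s + 6)(3s^2 - 23s + 140).
So |(3s^3 - 5s^2 + 2s + 6) + 834| = |s + 6|·|3s^2 - 23s + 140|.
Require δ ≤ 1. Then |s + 6| < 1 gives |s| < 7, and by the triangle inequality |3s^2 - 23s + 140| ≤ 3·7^2 + 23·7 + 140 = 448.
Hence |(3s^3 - 5s^2 + 2s + 6) + 834| ≤ 448|s + 6| < ε provided |s + 6| < ε/448.
Take δ = min(1, ε/448). Then 0 < |s + 6| < δ gives both |s + 6| < 1 and |s + 6| < ε/448, so |(3s^3 - 5s^2 + 2s + 6) + 834| < ε.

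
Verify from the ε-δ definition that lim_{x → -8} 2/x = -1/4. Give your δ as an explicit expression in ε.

Let ε > 0. We seek δ > 0 such that 0 < |x + 8| < δ implies |2/x + 1/4| < ε.
|2/x + 1/4| = 2·|-8 − x|/(8·|x|) = 2|x + 8|/(8|x|).
Restrict δ ≤ 4. Then |x + 8| < 4 gives |x| > 4, so 8|x| > 32.
Then |2/x + 1/4| < 2|x + 8|/32, which is < ε when |x + 8| < 16ε.
Take δ = min(4, 16ε). Then 0 < |x + 8| < δ gives both |x + 8| < 4 and |x + 8| < 16ε, so |2/x + 1/4| < ε.

δ = min(4, 16ε)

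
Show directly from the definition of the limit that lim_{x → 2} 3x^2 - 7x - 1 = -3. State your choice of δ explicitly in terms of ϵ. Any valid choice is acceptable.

Let ϵ > 0 be given. We want δ > 0 such that 0 < |x − 2| < δ implies |(3x^2 - 7x - 1) + 3| < ϵ.
(3x^2 - 7x - 1) + 3 = 3x^2 - 7x + 2 = (x − 2)(3x - 1).
So |(3x^2 - 7x - 1) + 3| = |x − 2|·|3x - 1|.
Require δ ≤ 2. Then |x − 2| < 2 gives |x| < 4, and by the triangle inequality |3x - 1| ≤ 3·4 + 1 = 13.
Hence |(3x^2 - 7x - 1) + 3| ≤ 13|x − 2| < ϵ provided |x − 2| < ϵ/13.
Take δ = min(2, ϵ/13). Then 0 < |x − 2| < δ gives both |x − 2| < 2 and |x − 2| < ϵ/13, so |(3x^2 - 7x - 1) + 3| < ϵ.

δ = min(2, ϵ/13)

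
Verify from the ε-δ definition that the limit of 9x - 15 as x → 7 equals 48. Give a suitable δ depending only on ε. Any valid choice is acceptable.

δ = ε/9

Let ε > 0 be given. We need δ > 0 so that 0 < |x − 7| < δ implies |(9x - 15) − 48| < ε.
|(9x - 15) − 48| = |9x - 63| = 9|x − 7|.
So 9|x − 7| < ε exactly when |x − 7| < ε/9.
Take δ = ε/9. If 0 < |x − 7| < δ then |(9x - 15) − 48| = 9|x − 7| < 9·(ε/9) = ε.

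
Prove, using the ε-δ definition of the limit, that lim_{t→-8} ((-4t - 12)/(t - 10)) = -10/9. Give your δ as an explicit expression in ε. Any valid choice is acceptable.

Let ε > 0. We want δ > 0 with 0 < |t + 8| < δ ⇒ |(-4t - 12)/(t - 10) + 10/9| < ε.
Combining over a common denominator, (-4t - 12)/(t - 10) + 10/9 = [(-4t - 12)·(-18) − 20·(t - 10)] / [(-18)·(t - 10)] = 52(t + 8) / ((-18)(t - 10)).
So |(-4t - 12)/(t - 10) + 10/9| = 52|t + 8| / (18·|t − 10|).
Restrict δ ≤ 9. Then |t + 8| < 9 gives |t − 10| = |(t + 8) + (-18)| ≥ 18 − 9 = 9.
Hence |(-4t - 12)/(t - 10) + 10/9| < 52|t + 8|/(18·9) = (26/81)|t + 8|, which is < ε once |t + 8| < (81/26)ε.
Take δ = min(9, (81/26)ε). Then 0 < |t + 8| < δ forces both bounds, so |(-4t - 12)/(t - 10) + 10/9| < ε.

δ = min(9, (81/26)ε)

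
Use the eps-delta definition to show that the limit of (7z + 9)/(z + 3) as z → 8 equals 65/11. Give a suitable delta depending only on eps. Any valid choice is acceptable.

Fix eps > 0. We want delta > 0 with 0 < |z − 8| < delta ⇒ |(7z + 9)/(z + 3) − (65/11)| < eps.
Combining over a common denominator, (7z + 9)/(z + 3) − (65/11) = [(7z + 9)·11 − 65·(z + 3)] / [11·(z + 3)] = 12(z − 8) / (11(z + 3)).
So |(7z + 9)/(z + 3) − (65/11)| = 12|z − 8| / (11·|z + 3|).
Require delta ≤ 11/2, so |z + 3| ≥ |11| − |z − 8| > 11 − 11/2 = 11/2.
Hence |(7z + 9)/(z + 3) − (65/11)| < 12|z − 8|/(11·(11/2)) = (24/121)|z − 8|, which is < eps once |z − 8| < (121/24)eps.
Take delta = min(11/2, (121/24)eps). Then 0 < |z − 8| < delta forces both bounds, so |(7z + 9)/(z + 3) − (65/11)| < eps.

delta = min(11/2, (121/24)eps)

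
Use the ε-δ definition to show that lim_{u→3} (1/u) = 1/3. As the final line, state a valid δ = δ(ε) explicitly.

Fix ε > 0. We seek δ > 0 such that 0 < |u − 3| < δ implies |1/u − (1/3)| < ε.
|1/u − (1/3)| = |3 − u|/(3·|u|) = |u − 3|/(3|u|).
Require δ ≤ 3/2 so that |u| > 3 − 3/2 = 3/2, hence 3|u| > 9/2.
Then |1/u − (1/3)| < |u − 3|/(9/2), which is < ε when |u − 3| < (9/2)ε.
Take δ = min(3/2, (9/2)ε). Then 0 < |u − 3| < δ gives both |u − 3| < 3/2 and |u − 3| < (9/2)ε, so |1/u − (1/3)| < ε.

δ = min(3/2, (9/2)ε)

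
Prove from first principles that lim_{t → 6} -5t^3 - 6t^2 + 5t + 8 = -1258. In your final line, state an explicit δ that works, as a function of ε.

δ = min(2, ε/819)

Suppose ε > 0. We want δ > 0 such that 0 < |t − 6| < δ implies |(-5t^3 - 6t^2 + 5t + 8) + 1258| < ε.
(-5t^3 - 6t^2 + 5t + 8) + 1258 = -5t^3 - 6t^2 + 5t + 1266 = (t − 6)(-5t^2 - 36t - 211).
So |(-5t^3 - 6t^2 + 5t + 8) + 1258| = |t − 6|·|-5t^2 - 36t - 211|.
Require δ ≤ 2. Then |t − 6| < 2 gives |t| < 8, and by the triangle inequality |-5t^2 - 36t - 211| ≤ 5·8^2 + 36·8 + 211 = 819.
Hence |(-5t^3 - 6t^2 + 5t + 8) + 1258| ≤ 819|t − 6| < ε provided |t − 6| < ε/819.
Choosing δ = min(2, ε/819) ensures both conditions, hence |(-5t^3 - 6t^2 + 5t + 8) + 1258| < ε.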